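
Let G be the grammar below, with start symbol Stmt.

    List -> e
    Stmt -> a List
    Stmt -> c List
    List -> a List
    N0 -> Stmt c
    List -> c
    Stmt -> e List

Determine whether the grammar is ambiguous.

Unambiguous

Only Stmt, List are reachable from Stmt; ignoring the rest: Each reachable nonterminal has at most one production per leading terminal, and all productions are right-linear; the derivation is determined token-by-token.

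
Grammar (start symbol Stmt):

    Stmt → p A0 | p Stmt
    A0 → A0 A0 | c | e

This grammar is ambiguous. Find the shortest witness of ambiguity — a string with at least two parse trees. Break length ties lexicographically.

length 2: no string has ≥2 trees
length 3: no string has ≥2 trees
length 4: p c c c has 2 parse trees

Two derivations of p c c c:
  Stmt ⇒ p A0 ⇒ p A0 A0 ⇒ p A0 A0 A0 ⇒ p c A0 A0 ⇒ p c c A0 ⇒ p c c c
  Stmt ⇒ p A0 ⇒ p A0 A0 ⇒ p c A0 ⇒ p c A0 A0 ⇒ p c c A0 ⇒ p c c c

p c c c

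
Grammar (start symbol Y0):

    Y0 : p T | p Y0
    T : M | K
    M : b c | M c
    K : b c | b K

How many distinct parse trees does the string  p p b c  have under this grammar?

Parse trees for p p b c:
  [Y0 p [Y0 p [T [M b c]]]]
  [Y0 p [Y0 p [T [K b c]]]]

2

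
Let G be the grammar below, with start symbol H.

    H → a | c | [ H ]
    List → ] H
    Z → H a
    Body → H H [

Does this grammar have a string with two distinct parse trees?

(List, Z, Body are unreachable from H, so their rules don't affect L(H).) L(H) is { openⁿ atom closeⁿ : n ≥ 0 }. The bracket depth fixes n, and the derivation is forced at every step.

Unambiguous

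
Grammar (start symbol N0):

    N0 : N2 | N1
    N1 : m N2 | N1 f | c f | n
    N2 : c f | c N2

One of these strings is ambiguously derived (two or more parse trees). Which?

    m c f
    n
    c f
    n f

c f

m c f: 1 tree
n: 1 tree
c f: 2 trees
n f: 1 tree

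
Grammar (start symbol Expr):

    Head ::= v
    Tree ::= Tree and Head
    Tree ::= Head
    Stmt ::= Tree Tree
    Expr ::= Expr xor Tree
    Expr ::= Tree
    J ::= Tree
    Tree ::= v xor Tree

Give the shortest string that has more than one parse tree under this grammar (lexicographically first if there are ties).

length 1: no string has ≥2 trees
length 3: v xor v has 2 parse trees

Two derivations of v xor v:
  Expr ⇒ Expr xor Tree ⇒ Tree xor Tree ⇒ Head xor Tree ⇒ v xor Tree ⇒ v xor Head ⇒ v xor v
  Expr ⇒ Tree ⇒ v xor Tree ⇒ v xor Head ⇒ v xor v

v xor v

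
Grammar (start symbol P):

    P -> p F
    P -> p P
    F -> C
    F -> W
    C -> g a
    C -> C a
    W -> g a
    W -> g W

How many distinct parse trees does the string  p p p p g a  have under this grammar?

Parse trees for p p p p g a:
  [P p [P p [P p [P p [F [C g a]]]]]]
  [P p [P p [P p [P p [F [W g a]]]]]]

2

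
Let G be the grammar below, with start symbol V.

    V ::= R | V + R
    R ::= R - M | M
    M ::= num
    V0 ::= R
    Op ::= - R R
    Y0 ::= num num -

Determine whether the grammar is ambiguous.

Only V, R, M are reachable from V; ignoring the rest: V → V + R | R  ;  R → R - M | M  — a left-associative chain with M at the bottom. Each string factors uniquely by precedence.

Unambiguous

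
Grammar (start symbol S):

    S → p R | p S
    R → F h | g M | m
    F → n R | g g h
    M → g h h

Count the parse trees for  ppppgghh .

2

Parse trees for ppppgghh:
  [S p [S p [S p [S p [R [F g g h] h]]]]]
  [S p [S p [S p [S p [R g [M g h h]]]]]]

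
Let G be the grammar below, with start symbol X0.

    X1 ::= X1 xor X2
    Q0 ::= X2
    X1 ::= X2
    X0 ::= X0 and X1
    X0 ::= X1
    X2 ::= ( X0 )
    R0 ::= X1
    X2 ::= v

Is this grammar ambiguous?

Only X0, X1, X2 are reachable from X0; ignoring the rest: The grammar is stratified — X0 handles 'and' (left-recursive), X1 handles 'xor', X2 atoms. Each operator has a fixed associativity and precedence level, so every string has one parse.

Unambiguous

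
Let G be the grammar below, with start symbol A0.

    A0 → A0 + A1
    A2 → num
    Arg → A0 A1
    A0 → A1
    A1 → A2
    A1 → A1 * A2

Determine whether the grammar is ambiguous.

(Arg is unreachable from A0, so its rules don't affect L(A0).) A0 → A0 + A1 | A1  ;  A1 → A1 * A2 | A2  — a left-associative chain with A2 at the bottom. Each string factors uniquely by precedence.

Unambiguous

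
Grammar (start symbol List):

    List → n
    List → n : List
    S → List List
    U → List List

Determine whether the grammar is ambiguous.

(U, S are unreachable from List, so their rules don't affect L(List).) Right-recursive list with a separator: after each atom, whether the separator follows determines the rule. One parse per string.

Unambiguous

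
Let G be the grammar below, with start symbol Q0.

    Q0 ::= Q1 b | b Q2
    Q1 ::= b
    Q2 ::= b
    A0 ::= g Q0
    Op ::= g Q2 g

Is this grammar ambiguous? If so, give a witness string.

Ambiguous

Witness: b b

Derivation 1: Q0 ⇒ Q1 b ⇒ b b
Derivation 2: Q0 ⇒ b Q2 ⇒ b b

Two distinct leftmost derivations for the same string.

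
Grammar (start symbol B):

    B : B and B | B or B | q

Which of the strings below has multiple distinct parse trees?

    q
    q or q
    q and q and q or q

q and q and q or q

q: 1 tree
q or q: 1 tree
q and q and q or q: 5 trees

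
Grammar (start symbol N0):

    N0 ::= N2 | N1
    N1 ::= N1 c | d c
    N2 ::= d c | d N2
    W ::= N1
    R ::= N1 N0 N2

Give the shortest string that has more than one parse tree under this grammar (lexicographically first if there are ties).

length 2: d c has 2 parse trees

Two derivations of d c:
  N0 ⇒ N2 ⇒ d c
  N0 ⇒ N1 ⇒ d c

d c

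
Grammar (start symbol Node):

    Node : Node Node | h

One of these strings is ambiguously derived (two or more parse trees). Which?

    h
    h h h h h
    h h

h: 1 tree
h h h h h: 14 trees
h h: 1 tree

h h h h h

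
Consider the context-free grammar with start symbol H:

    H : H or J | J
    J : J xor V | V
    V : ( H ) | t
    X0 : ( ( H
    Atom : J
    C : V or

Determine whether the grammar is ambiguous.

Unambiguous

Only H, J, V are reachable from H; ignoring the rest: This is a standard precedence ladder (H over J over V), with each level left-recursive on its own operator ('or' at H, 'xor' at J). That structure is LR(1), hence unambiguous.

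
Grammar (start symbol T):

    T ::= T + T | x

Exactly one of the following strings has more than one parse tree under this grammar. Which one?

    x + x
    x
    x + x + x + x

x + x + x + x

x + x: 1 tree
x: 1 tree
x + x + x + x: 5 trees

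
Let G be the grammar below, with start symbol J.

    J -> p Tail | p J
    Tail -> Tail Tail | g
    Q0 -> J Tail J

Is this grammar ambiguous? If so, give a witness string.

Witness: p g g g

Derivation 1: J ⇒ p Tail ⇒ p Tail Tail ⇒ p Tail Tail Tail ⇒ p g Tail Tail ⇒ p g g Tail ⇒ p g g g
Derivation 2: J ⇒ p Tail ⇒ p Tail Tail ⇒ p g Tail ⇒ p g Tail Tail ⇒ p g g Tail ⇒ p g g g

Two distinct leftmost derivations for the same string.

Ambiguous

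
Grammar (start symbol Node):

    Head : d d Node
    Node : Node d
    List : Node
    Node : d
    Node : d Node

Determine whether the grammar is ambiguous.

Ambiguous

Witness: d d

Derivation 1: Node ⇒ Node d ⇒ d d
Derivation 2: Node ⇒ d Node ⇒ d d

Two distinct leftmost derivations for the same string.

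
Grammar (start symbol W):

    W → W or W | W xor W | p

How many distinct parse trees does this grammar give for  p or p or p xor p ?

Parse trees for p or p or p xor p:
  [W [W p] or [W [W p] or [W [W p] xor [W p]]]]
  [W [W p] or [W [W [W p] or [W p]] xor [W p]]]
  [W [W [W p] or [W p]] or [W [W p] xor [W p]]]
  [W [W [W p] or [W [W p] or [W p]]] xor [W p]]
  [W [W [W [W p] or [W p]] or [W p]] xor [W p]]

5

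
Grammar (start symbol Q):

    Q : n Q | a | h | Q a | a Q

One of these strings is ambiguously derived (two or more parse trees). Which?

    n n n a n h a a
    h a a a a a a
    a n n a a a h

n n n a n h a a

n n n a n h a a: 21 trees
h a a a a a a: 1 tree
a n n a a a h: 1 tree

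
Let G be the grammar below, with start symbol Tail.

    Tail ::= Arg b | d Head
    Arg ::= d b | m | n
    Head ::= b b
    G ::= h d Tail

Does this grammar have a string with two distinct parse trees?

Ambiguous

Witness: d b b

Derivation 1: Tail ⇒ Arg b ⇒ d b b
Derivation 2: Tail ⇒ d Head ⇒ d b b

Two distinct leftmost derivations for the same string.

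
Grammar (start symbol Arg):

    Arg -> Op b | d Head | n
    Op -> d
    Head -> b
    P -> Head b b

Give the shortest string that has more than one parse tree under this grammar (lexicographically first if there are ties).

length 1: no string has ≥2 trees
length 2: d b has 2 parse trees

Two derivations of d b:
  Arg ⇒ Op b ⇒ d b
  Arg ⇒ d Head ⇒ d b

d b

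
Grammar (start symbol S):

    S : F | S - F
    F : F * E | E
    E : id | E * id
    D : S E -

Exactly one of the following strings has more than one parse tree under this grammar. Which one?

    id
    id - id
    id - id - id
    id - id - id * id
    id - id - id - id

id: 1 tree
id - id: 1 tree
id - id - id: 1 tree
id - id - id * id: 2 trees
id - id - id - id: 1 tree

id - id - id * id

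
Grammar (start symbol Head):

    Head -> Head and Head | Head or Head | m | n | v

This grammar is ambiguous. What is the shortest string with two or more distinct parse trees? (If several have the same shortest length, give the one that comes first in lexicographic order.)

length 1: no string has ≥2 trees
length 3: no string has ≥2 trees
length 5: m and m and m has 2 parse trees

Two derivations of m and m and m:
  Head ⇒ Head and Head ⇒ Head and Head and Head ⇒ m and Head and Head ⇒ m and m and Head ⇒ m and m and m
  Head ⇒ Head and Head ⇒ m and Head ⇒ m and Head and Head ⇒ m and m and Head ⇒ m and m and m

m and m and m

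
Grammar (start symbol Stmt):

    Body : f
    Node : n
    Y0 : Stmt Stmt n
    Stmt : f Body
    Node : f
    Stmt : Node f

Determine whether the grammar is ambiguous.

Ambiguous

Witness: f f

Derivation 1: Stmt ⇒ f Body ⇒ f f
Derivation 2: Stmt ⇒ Node f ⇒ f f

Two distinct leftmost derivations for the same string.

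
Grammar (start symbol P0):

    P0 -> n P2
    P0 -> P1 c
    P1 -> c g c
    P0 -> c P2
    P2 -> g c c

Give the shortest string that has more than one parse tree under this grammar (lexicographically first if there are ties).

length 4: c g c c has 2 parse trees

Two derivations of c g c c:
  P0 ⇒ P1 c ⇒ c g c c
  P0 ⇒ c P2 ⇒ c g c c

c g c c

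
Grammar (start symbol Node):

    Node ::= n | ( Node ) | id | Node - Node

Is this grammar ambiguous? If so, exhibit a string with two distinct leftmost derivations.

Ambiguous

Witness: id - id - id

Derivation 1: Node ⇒ Node - Node ⇒ id - Node ⇒ id - Node - Node ⇒ id - id - Node ⇒ id - id - id
Derivation 2: Node ⇒ Node - Node ⇒ Node - Node - Node ⇒ id - Node - Node ⇒ id - id - Node ⇒ id - id - id

Two distinct leftmost derivations for the same string.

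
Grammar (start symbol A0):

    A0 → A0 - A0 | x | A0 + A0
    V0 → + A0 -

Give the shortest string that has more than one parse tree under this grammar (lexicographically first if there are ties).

x + x + x

length 1: no string has ≥2 trees
length 3: no string has ≥2 trees
length 5: x + x + x has 2 parse trees

Two derivations of x + x + x:
  A0 ⇒ A0 + A0 ⇒ x + A0 ⇒ x + A0 + A0 ⇒ x + x + A0 ⇒ x + x + x
  A0 ⇒ A0 + A0 ⇒ A0 + A0 + A0 ⇒ x + A0 + A0 ⇒ x + x + A0 ⇒ x + x + x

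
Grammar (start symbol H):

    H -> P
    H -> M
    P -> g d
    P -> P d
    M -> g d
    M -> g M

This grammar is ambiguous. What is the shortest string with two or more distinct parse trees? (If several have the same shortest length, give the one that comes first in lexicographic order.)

g d

length 2: g d has 2 parse trees

Two derivations of g d:
  H ⇒ P ⇒ g d
  H ⇒ M ⇒ g d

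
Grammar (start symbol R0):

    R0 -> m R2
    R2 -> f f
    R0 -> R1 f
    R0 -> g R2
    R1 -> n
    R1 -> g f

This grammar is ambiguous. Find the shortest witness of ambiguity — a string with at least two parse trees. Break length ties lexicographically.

length 2: no string has ≥2 trees
length 3: g f f has 2 parse trees

Two derivations of g f f:
  R0 ⇒ R1 f ⇒ g f f
  R0 ⇒ g R2 ⇒ g f f

g f f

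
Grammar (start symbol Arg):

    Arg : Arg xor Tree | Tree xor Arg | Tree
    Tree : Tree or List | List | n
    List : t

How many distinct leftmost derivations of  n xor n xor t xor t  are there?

8

Parse trees for n xor n xor t xor t:
  [Arg [Arg [Arg [Arg [Tree n]] xor [Tree n]] xor [Tree [List t]]] xor [Tree [List t]]]
  [Arg [Arg [Arg [Tree n] xor [Arg [Tree n]]] xor [Tree [List t]]] xor [Tree [List t]]]
  [Arg [Arg [Tree n] xor [Arg [Arg [Tree n]] xor [Tree [List t]]]] xor [Tree [List t]]]
  [Arg [Arg [Tree n] xor [Arg [Tree n] xor [Arg [Tree [List t]]]]] xor [Tree [List t]]]
  [Arg [Tree n] xor [Arg [Arg [Arg [Tree n]] xor [Tree [List t]]] xor [Tree [List t]]]]
  [Arg [Tree n] xor [Arg [Arg [Tree n] xor [Arg [Tree [List t]]]] xor [Tree [List t]]]]
  [Arg [Tree n] xor [Arg [Tree n] xor [Arg [Arg [Tree [List t]]] xor [Tree [List t]]]]]
  [Arg [Tree n] xor [Arg [Tree n] xor [Arg [Tree [List t]] xor [Arg [Tree [List t]]]]]]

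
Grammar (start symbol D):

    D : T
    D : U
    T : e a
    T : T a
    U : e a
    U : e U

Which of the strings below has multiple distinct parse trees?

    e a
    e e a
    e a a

e a: 2 trees
e e a: 1 tree
e a a: 1 tree

e a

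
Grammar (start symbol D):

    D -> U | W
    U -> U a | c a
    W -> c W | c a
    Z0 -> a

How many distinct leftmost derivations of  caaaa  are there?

Parse trees for caaaa:
  [D [U [U [U [U c a] a] a] a]]

1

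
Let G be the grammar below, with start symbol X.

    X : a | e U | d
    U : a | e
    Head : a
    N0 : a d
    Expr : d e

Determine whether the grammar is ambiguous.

Unambiguous

Only X, U are reachable from X; ignoring the rest: The reachable rules are right-linear with at most one rule per (nonterminal, next-terminal) pair. Each input token forces the next rule, so parsing is deterministic.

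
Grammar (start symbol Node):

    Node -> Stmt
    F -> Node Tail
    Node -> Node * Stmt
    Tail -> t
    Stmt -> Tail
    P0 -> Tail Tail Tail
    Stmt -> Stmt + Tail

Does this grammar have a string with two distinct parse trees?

Unambiguous

(F, P0 are unreachable from Node, so their rules don't affect L(Node).) This is a standard precedence ladder (Node over Stmt over Tail), with each level left-recursive on its own operator ('*' at Node, '+' at Stmt). That structure is LR(1), hence unambiguous.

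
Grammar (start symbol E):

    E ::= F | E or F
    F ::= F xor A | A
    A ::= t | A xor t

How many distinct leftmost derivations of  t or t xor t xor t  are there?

Parse trees for t or t xor t xor t:
  [E [E [F [A t]]] or [F [F [A t]] xor [A [A t] xor t]]]
  [E [E [F [A t]]] or [F [F [F [A t]] xor [A t]] xor [A t]]]
  [E [E [F [A t]]] or [F [F [A [A t] xor t]] xor [A t]]]
  [E [E [F [A t]]] or [F [A [A [A t] xor t] xor t]]]

4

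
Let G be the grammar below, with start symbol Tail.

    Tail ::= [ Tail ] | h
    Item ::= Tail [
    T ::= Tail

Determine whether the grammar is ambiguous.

Unambiguous

(Item, T are unreachable from Tail, so their rules don't affect L(Tail).) L(Tail) is { openⁿ atom closeⁿ : n ≥ 0 }. The bracket depth fixes n, and the derivation is forced at every step.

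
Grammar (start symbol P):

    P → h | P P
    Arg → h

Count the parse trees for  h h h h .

5

Parse trees for h h h h:
  [P [P h] [P [P h] [P [P h] [P h]]]]
  [P [P h] [P [P [P h] [P h]] [P h]]]
  [P [P [P h] [P h]] [P [P h] [P h]]]
  [P [P [P h] [P [P h] [P h]]] [P h]]
  [P [P [P [P h] [P h]] [P h]] [P h]]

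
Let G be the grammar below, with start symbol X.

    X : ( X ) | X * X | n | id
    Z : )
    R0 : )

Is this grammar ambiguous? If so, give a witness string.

Witness: id * id * id

Derivation 1: X ⇒ X * X ⇒ X * X * X ⇒ id * X * X ⇒ id * id * X ⇒ id * id * id
Derivation 2: X ⇒ X * X ⇒ id * X ⇒ id * X * X ⇒ id * id * X ⇒ id * id * id

Two distinct leftmost derivations for the same string.

Ambiguous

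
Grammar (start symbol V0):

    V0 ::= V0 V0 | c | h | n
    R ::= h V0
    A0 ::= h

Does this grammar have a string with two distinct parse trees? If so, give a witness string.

Witness: c c c

Derivation 1: V0 ⇒ V0 V0 ⇒ V0 V0 V0 ⇒ c V0 V0 ⇒ c c V0 ⇒ c c c
Derivation 2: V0 ⇒ V0 V0 ⇒ c V0 ⇒ c V0 V0 ⇒ c c V0 ⇒ c c c

Two distinct leftmost derivations for the same string.

Ambiguous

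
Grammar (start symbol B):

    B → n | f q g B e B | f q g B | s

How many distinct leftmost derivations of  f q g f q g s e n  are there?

2

Parse trees for f q g f q g s e n:
  [B f q g [B f q g [B s]] e [B n]]
  [B f q g [B f q g [B s] e [B n]]]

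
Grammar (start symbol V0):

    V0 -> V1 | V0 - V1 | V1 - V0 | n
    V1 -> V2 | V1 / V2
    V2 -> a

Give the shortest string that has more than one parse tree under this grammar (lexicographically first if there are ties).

a - a

length 1: no string has ≥2 trees
length 3: a - a has 2 parse trees

Two derivations of a - a:
  V0 ⇒ V0 - V1 ⇒ V1 - V1 ⇒ V2 - V1 ⇒ a - V1 ⇒ a - V2 ⇒ a - a
  V0 ⇒ V1 - V0 ⇒ V2 - V0 ⇒ a - V0 ⇒ a - V1 ⇒ a - V2 ⇒ a - a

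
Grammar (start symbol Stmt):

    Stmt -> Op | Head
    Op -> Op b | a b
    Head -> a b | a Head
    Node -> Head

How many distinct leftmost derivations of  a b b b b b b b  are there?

Parse trees for a b b b b b b b:
  [Stmt [Op [Op [Op [Op [Op [Op [Op a b] b] b] b] b] b] b]]

1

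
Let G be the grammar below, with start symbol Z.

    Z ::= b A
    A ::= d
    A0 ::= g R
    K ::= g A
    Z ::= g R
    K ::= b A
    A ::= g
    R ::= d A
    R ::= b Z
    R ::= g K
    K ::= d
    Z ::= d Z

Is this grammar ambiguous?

(A0 is unreachable from Z, so its rules don't affect L(Z).) Each reachable nonterminal has at most one production per leading terminal, and all productions are right-linear; the derivation is determined token-by-token.

Unambiguous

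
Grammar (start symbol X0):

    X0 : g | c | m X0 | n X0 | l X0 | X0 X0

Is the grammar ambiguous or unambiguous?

Witness: c c c

Derivation 1: X0 ⇒ X0 X0 ⇒ c X0 ⇒ c X0 X0 ⇒ c c X0 ⇒ c c c
Derivation 2: X0 ⇒ X0 X0 ⇒ X0 X0 X0 ⇒ c X0 X0 ⇒ c c X0 ⇒ c c c

Two distinct leftmost derivations for the same string.

Ambiguous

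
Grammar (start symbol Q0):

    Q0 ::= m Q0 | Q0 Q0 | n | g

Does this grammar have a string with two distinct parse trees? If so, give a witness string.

Ambiguous

Witness: g g g

Derivation 1: Q0 ⇒ Q0 Q0 ⇒ Q0 Q0 Q0 ⇒ g Q0 Q0 ⇒ g g Q0 ⇒ g g g
Derivation 2: Q0 ⇒ Q0 Q0 ⇒ g Q0 ⇒ g Q0 Q0 ⇒ g g Q0 ⇒ g g g

Two distinct leftmost derivations for the same string.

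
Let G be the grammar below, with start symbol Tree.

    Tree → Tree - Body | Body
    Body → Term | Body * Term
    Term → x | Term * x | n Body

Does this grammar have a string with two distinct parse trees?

Witness: x * x

Derivation 1: Tree ⇒ Body ⇒ Term ⇒ Term * x ⇒ x * x
Derivation 2: Tree ⇒ Body ⇒ Body * Term ⇒ Term * Term ⇒ x * Term ⇒ x * x

Two distinct leftmost derivations for the same string.

Ambiguous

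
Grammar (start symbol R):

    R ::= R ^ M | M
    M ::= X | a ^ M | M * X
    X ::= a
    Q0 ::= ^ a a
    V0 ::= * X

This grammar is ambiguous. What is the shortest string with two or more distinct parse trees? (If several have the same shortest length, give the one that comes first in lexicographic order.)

length 1: no string has ≥2 trees
length 3: a ^ a has 2 parse trees

Two derivations of a ^ a:
  R ⇒ R ^ M ⇒ M ^ M ⇒ X ^ M ⇒ a ^ M ⇒ a ^ X ⇒ a ^ a
  R ⇒ M ⇒ a ^ M ⇒ a ^ X ⇒ a ^ a

a ^ a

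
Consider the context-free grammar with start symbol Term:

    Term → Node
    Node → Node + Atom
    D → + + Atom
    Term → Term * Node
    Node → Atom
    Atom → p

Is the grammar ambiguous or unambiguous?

Unambiguous

Only Term, Node, Atom are reachable from Term; ignoring the rest: The grammar is stratified — Term handles '*' (left-recursive), Node handles '+', Atom atoms. Each operator has a fixed associativity and precedence level, so every string has one parse.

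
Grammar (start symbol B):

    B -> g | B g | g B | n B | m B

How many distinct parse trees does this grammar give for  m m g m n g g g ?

29

Parse trees for m m g m n g g g (showing first 6 of 29):
  [B [B [B m [B m [B g [B m [B n [B g]]]]]] g] g]
  [B [B m [B [B m [B g [B m [B n [B g]]]]] g]] g]
  [B [B m [B m [B [B g [B m [B n [B g]]]] g]]] g]
  [B [B m [B m [B g [B [B m [B n [B g]]] g]]]] g]
  [B [B m [B m [B g [B m [B [B n [B g]] g]]]]] g]
  [B [B m [B m [B g [B m [B n [B [B g] g]]]]]] g]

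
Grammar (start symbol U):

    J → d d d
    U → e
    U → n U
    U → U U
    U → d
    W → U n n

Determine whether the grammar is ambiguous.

Witness: d d d

Derivation 1: U ⇒ U U ⇒ U U U ⇒ d U U ⇒ d d U ⇒ d d d
Derivation 2: U ⇒ U U ⇒ d U ⇒ d U U ⇒ d d U ⇒ d d d

Two distinct leftmost derivations for the same string.

Ambiguous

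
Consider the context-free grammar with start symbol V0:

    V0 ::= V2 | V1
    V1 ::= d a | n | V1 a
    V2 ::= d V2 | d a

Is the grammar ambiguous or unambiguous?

Witness: d a

Derivation 1: V0 ⇒ V2 ⇒ d a
Derivation 2: V0 ⇒ V1 ⇒ d a

Two distinct leftmost derivations for the same string.

Ambiguous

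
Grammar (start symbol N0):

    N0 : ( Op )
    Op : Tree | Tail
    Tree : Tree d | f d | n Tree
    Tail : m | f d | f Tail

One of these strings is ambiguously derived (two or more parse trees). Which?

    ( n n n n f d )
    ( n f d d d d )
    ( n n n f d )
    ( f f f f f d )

( n n n n f d ): 1 tree
( n f d d d d ): 4 trees
( n n n f d ): 1 tree
( f f f f f d ): 1 tree

( n f d d d d )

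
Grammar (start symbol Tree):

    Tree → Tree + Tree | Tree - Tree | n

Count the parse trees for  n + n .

Parse trees for n + n:
  [Tree [Tree n] + [Tree n]]

1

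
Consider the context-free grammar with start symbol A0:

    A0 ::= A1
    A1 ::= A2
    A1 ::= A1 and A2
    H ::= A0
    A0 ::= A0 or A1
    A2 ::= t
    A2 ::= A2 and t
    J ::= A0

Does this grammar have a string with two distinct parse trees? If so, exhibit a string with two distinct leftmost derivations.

Ambiguous

Witness: t and t

Derivation 1: A0 ⇒ A1 ⇒ A2 ⇒ A2 and t ⇒ t and t
Derivation 2: A0 ⇒ A1 ⇒ A1 and A2 ⇒ A2 and A2 ⇒ t and A2 ⇒ t and t

Two distinct leftmost derivations for the same string.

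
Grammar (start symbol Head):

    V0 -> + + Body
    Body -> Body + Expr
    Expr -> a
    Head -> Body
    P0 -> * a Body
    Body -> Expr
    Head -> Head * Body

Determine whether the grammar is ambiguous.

Unambiguous

Only Head, Body, Expr are reachable from Head; ignoring the rest: The grammar is stratified — Head handles '*' (left-recursive), Body handles '+', Expr atoms. Each operator has a fixed associativity and precedence level, so every string has one parse.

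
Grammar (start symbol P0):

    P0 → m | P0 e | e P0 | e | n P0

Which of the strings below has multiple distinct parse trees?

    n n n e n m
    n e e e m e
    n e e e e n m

n e e e m e

n n n e n m: 1 tree
n e e e m e: 5 trees
n e e e e n m: 1 tree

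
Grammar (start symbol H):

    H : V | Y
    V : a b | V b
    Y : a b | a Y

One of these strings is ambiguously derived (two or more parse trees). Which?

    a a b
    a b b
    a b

a b

a a b: 1 tree
a b b: 1 tree
a b: 2 trees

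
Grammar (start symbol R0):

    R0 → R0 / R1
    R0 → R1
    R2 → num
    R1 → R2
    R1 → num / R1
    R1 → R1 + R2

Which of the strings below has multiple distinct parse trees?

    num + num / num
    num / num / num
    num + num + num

num / num / num

num + num / num: 1 tree
num / num / num: 4 trees
num + num + num: 1 tree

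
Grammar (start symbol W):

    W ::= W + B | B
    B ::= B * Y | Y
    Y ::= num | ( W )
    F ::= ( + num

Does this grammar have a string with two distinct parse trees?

Only W, B, Y are reachable from W; ignoring the rest: This is a standard precedence ladder (W over B over Y), with each level left-recursive on its own operator ('+' at W, '*' at B). That structure is LR(1), hence unambiguous.

Unambiguous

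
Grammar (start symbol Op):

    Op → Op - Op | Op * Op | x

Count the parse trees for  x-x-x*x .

Parse trees for x-x-x*x:
  [Op [Op x] - [Op [Op x] - [Op [Op x] * [Op x]]]]
  [Op [Op x] - [Op [Op [Op x] - [Op x]] * [Op x]]]
  [Op [Op [Op x] - [Op x]] - [Op [Op x] * [Op x]]]
  [Op [Op [Op x] - [Op [Op x] - [Op x]]] * [Op x]]
  [Op [Op [Op [Op x] - [Op x]] - [Op x]] * [Op x]]

5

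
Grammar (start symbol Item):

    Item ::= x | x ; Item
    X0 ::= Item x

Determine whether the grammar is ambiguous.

Unambiguous

Only Item is reachable from Item; ignoring the rest: Right-recursive list with a separator: after each atom, whether the separator follows determines the rule. One parse per string.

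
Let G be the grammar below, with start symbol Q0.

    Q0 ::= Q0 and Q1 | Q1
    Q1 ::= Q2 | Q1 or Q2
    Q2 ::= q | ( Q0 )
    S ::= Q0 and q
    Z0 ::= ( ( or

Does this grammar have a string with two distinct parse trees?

(S, Z0 are unreachable from Q0, so their rules don't affect L(Q0).) This is a standard precedence ladder (Q0 over Q1 over Q2), with each level left-recursive on its own operator ('and' at Q0, 'or' at Q1). That structure is LR(1), hence unambiguous.

Unambiguous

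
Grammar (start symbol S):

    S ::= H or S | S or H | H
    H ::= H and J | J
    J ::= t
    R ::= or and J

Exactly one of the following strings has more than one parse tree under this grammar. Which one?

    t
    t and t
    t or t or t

t or t or t

t: 1 tree
t and t: 1 tree
t or t or t: 4 trees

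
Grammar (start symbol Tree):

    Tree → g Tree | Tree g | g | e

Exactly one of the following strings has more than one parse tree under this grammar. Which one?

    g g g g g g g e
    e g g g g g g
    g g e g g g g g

g g g g g g g e: 1 tree
e g g g g g g: 1 tree
g g e g g g g g: 21 trees

g g e g g g g g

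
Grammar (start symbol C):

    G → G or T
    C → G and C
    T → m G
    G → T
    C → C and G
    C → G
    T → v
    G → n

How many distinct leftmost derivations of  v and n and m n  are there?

Parse trees for v and n and m n:
  [C [G [T v]] and [C [G n] and [C [G [T m [G n]]]]]]
  [C [G [T v]] and [C [C [G n]] and [G [T m [G n]]]]]
  [C [C [G [T v]] and [C [G n]]] and [G [T m [G n]]]]
  [C [C [C [G [T v]]] and [G n]] and [G [T m [G n]]]]

4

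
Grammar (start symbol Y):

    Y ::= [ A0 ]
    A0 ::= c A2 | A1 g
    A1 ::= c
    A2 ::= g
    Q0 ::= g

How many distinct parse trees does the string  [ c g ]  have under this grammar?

2

Parse trees for [ c g ]:
  [Y [ [A0 c [A2 g]] ]]
  [Y [ [A0 [A1 c] g] ]]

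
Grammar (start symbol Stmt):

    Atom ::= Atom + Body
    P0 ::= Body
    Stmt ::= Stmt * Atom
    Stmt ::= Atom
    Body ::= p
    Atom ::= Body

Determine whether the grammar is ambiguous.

Only Stmt, Atom, Body are reachable from Stmt; ignoring the rest: The grammar is stratified — Stmt handles '*' (left-recursive), Atom handles '+', Body atoms. Each operator has a fixed associativity and precedence level, so every string has one parse.

Unambiguous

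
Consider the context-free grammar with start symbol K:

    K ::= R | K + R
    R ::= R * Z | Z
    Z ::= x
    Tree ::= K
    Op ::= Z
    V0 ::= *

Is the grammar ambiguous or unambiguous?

Only K, R, Z are reachable from K; ignoring the rest: The grammar is stratified — K handles '+' (left-recursive), R handles '*', Z atoms. Each operator has a fixed associativity and precedence level, so every string has one parse.

Unambiguous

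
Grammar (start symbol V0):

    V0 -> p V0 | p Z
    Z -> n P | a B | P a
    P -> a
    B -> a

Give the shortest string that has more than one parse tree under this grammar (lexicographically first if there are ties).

p a a

length 3: p a a has 2 parse trees

Two derivations of p a a:
  V0 ⇒ p Z ⇒ p a B ⇒ p a a
  V0 ⇒ p Z ⇒ p P a ⇒ p a a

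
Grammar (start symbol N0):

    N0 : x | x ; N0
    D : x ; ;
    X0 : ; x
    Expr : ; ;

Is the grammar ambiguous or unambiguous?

Unambiguous

Only N0 is reachable from N0; ignoring the rest: The reachable grammar is A → atom sep A | atom. Each atom is followed by either the separator (recurse) or end-of-string (stop) — no choice point.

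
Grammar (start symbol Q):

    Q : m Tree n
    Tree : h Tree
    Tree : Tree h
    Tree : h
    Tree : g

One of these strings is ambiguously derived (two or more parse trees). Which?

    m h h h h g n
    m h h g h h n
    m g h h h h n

m h h g h h n

m h h h h g n: 1 tree
m h h g h h n: 6 trees
m g h h h h n: 1 tree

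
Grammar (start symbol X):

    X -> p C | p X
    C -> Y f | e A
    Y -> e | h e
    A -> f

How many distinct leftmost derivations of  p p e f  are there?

Parse trees for p p e f:
  [X p [X p [C [Y e] f]]]
  [X p [X p [C e [A f]]]]

2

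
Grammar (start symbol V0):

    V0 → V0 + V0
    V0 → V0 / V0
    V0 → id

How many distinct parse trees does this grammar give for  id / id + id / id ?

5

Parse trees for id / id + id / id:
  [V0 [V0 [V0 id] / [V0 id]] + [V0 [V0 id] / [V0 id]]]
  [V0 [V0 id] / [V0 [V0 id] + [V0 [V0 id] / [V0 id]]]]
  [V0 [V0 id] / [V0 [V0 [V0 id] + [V0 id]] / [V0 id]]]
  [V0 [V0 [V0 [V0 id] / [V0 id]] + [V0 id]] / [V0 id]]
  [V0 [V0 [V0 id] / [V0 [V0 id] + [V0 id]]] / [V0 id]]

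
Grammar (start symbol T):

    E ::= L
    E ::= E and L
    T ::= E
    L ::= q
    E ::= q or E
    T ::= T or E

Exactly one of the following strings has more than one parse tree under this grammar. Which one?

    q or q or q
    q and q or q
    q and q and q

q or q or q: 4 trees
q and q or q: 1 tree
q and q and q: 1 tree

q or q or q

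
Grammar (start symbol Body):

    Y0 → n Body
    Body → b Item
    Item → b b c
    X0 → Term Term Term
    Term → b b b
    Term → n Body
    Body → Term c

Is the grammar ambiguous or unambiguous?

Ambiguous

Witness: b b b c

Derivation 1: Body ⇒ b Item ⇒ b b b c
Derivation 2: Body ⇒ Term c ⇒ b b b c

Two distinct leftmost derivations for the same string.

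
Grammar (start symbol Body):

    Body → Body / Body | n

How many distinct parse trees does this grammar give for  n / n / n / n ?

Parse trees for n / n / n / n:
  [Body [Body n] / [Body [Body n] / [Body [Body n] / [Body n]]]]
  [Body [Body n] / [Body [Body [Body n] / [Body n]] / [Body n]]]
  [Body [Body [Body n] / [Body n]] / [Body [Body n] / [Body n]]]
  [Body [Body [Body n] / [Body [Body n] / [Body n]]] / [Body n]]
  [Body [Body [Body [Body n] / [Body n]] / [Body n]] / [Body n]]

5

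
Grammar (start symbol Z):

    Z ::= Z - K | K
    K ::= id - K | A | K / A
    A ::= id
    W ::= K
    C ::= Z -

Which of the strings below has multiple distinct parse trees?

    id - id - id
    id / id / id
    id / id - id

id - id - id: 4 trees
id / id / id: 1 tree
id / id - id: 1 tree

id - id - id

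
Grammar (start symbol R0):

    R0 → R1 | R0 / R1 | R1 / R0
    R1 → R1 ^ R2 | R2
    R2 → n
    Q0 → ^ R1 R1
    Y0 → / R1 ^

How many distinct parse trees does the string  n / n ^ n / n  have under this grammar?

Parse trees for n / n ^ n / n:
  [R0 [R0 [R0 [R1 [R2 n]]] / [R1 [R1 [R2 n]] ^ [R2 n]]] / [R1 [R2 n]]]
  [R0 [R0 [R1 [R2 n]] / [R0 [R1 [R1 [R2 n]] ^ [R2 n]]]] / [R1 [R2 n]]]
  [R0 [R1 [R2 n]] / [R0 [R0 [R1 [R1 [R2 n]] ^ [R2 n]]] / [R1 [R2 n]]]]
  [R0 [R1 [R2 n]] / [R0 [R1 [R1 [R2 n]] ^ [R2 n]] / [R0 [R1 [R2 n]]]]]

4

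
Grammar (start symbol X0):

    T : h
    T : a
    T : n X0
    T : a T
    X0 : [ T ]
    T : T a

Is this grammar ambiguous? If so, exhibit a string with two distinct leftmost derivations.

Witness: [ a a ]

Derivation 1: X0 ⇒ [ T ] ⇒ [ a T ] ⇒ [ a a ]
Derivation 2: X0 ⇒ [ T ] ⇒ [ T a ] ⇒ [ a a ]

Two distinct leftmost derivations for the same string.

Ambiguous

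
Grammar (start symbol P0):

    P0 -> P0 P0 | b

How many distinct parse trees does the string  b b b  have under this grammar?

Parse trees for b b b:
  [P0 [P0 b] [P0 [P0 b] [P0 b]]]
  [P0 [P0 [P0 b] [P0 b]] [P0 b]]

2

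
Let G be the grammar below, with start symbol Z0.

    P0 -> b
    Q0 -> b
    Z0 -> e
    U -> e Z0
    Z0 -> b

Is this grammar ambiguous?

Unambiguous

Only Z0 is reachable from Z0; ignoring the rest: Each reachable nonterminal has at most one production per leading terminal, and all productions are right-linear; the derivation is determined token-by-token.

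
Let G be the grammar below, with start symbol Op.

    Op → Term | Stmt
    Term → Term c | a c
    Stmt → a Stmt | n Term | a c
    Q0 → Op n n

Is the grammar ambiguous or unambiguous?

Witness: a c

Derivation 1: Op ⇒ Term ⇒ a c
Derivation 2: Op ⇒ Stmt ⇒ a c

Two distinct leftmost derivations for the same string.

Ambiguous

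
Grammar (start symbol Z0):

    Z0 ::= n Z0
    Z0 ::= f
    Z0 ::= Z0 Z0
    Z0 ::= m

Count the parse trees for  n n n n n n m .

Parse trees for n n n n n n m:
  [Z0 n [Z0 n [Z0 n [Z0 n [Z0 n [Z0 n [Z0 m]]]]]]]

1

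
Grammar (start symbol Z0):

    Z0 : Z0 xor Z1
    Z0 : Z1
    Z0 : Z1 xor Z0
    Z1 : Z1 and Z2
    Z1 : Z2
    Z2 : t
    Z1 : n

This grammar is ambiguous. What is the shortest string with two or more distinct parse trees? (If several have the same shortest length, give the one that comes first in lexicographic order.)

n xor n

length 1: no string has ≥2 trees
length 3: n xor n has 2 parse trees

Two derivations of n xor n:
  Z0 ⇒ Z0 xor Z1 ⇒ Z1 xor Z1 ⇒ n xor Z1 ⇒ n xor n
  Z0 ⇒ Z1 xor Z0 ⇒ n xor Z0 ⇒ n xor Z1 ⇒ n xor n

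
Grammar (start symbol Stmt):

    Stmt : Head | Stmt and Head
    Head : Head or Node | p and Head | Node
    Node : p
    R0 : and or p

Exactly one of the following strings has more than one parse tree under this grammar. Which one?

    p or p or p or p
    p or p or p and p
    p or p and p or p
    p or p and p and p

p or p or p or p: 1 tree
p or p or p and p: 1 tree
p or p and p or p: 1 tree
p or p and p and p: 2 trees

p or p and p and p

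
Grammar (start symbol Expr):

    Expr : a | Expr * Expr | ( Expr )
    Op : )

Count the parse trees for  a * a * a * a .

5

Parse trees for a * a * a * a:
  [Expr [Expr a] * [Expr [Expr a] * [Expr [Expr a] * [Expr a]]]]
  [Expr [Expr a] * [Expr [Expr [Expr a] * [Expr a]] * [Expr a]]]
  [Expr [Expr [Expr a] * [Expr a]] * [Expr [Expr a] * [Expr a]]]
  [Expr [Expr [Expr a] * [Expr [Expr a] * [Expr a]]] * [Expr a]]
  [Expr [Expr [Expr [Expr a] * [Expr a]] * [Expr a]] * [Expr a]]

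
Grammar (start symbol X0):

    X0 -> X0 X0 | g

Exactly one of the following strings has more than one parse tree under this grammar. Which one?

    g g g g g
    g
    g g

g g g g g: 14 trees
g: 1 tree
g g: 1 tree

g g g g g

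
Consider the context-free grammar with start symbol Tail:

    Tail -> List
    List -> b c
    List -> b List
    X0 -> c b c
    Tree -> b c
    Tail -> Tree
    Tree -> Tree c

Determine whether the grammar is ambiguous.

Ambiguous

Witness: b c

Derivation 1: Tail ⇒ List ⇒ b c
Derivation 2: Tail ⇒ Tree ⇒ b c

Two distinct leftmost derivations for the same string.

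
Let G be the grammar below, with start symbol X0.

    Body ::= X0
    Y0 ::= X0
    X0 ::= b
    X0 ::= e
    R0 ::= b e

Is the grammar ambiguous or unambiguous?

Unambiguous

(Y0, R0, Body are unreachable from X0, so their rules don't affect L(X0).) Restricted to the reachable nonterminals, every rule has the form A → t or A → t B, and no two rules for the same A share a first terminal. The grammar encodes a DFA — one run per string.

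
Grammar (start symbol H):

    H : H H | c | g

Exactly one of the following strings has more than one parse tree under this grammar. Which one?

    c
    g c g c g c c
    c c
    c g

g c g c g c c

c: 1 tree
g c g c g c c: 132 trees
c c: 1 tree
c g: 1 tree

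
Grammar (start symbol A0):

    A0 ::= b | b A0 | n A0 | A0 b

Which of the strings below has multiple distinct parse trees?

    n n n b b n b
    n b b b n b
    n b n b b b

n n n b b n b: 1 tree
n b b b n b: 1 tree
n b n b b b: 16 trees

n b n b b b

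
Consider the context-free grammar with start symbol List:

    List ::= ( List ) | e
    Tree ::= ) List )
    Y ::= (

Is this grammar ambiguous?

Unambiguous

(Tree, Y are unreachable from List, so their rules don't affect L(List).) Each string is a nest of matched brackets around a single atom. An opening bracket forces the recursive rule; an atom forces the base rule.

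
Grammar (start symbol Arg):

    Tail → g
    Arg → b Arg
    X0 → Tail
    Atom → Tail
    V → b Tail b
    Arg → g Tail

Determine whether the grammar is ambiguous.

Unambiguous

Only Arg, Tail are reachable from Arg; ignoring the rest: Each reachable nonterminal has at most one production per leading terminal, and all productions are right-linear; the derivation is determined token-by-token.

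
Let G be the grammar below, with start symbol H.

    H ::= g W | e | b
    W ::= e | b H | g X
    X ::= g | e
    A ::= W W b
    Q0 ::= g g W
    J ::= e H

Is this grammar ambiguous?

(A, Q0, J are unreachable from H, so their rules don't affect L(H).) Restricted to the reachable nonterminals, every rule has the form A → t or A → t B, and no two rules for the same A share a first terminal. The grammar encodes a DFA — one run per string.

Unambiguous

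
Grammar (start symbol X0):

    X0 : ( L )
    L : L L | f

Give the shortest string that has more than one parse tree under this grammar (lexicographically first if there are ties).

( f f f )

length 3: no string has ≥2 trees
length 4: no string has ≥2 trees
length 5: ( f f f ) has 2 parse trees

Two derivations of ( f f f ):
  X0 ⇒ ( L ) ⇒ ( L L ) ⇒ ( L L L ) ⇒ ( f L L ) ⇒ ( f f L ) ⇒ ( f f f )
  X0 ⇒ ( L ) ⇒ ( L L ) ⇒ ( f L ) ⇒ ( f L L ) ⇒ ( f f L ) ⇒ ( f f f )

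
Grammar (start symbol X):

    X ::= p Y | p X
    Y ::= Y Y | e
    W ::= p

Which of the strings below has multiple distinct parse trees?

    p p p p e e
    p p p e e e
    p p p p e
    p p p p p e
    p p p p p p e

p p p p e e: 1 tree
p p p e e e: 2 trees
p p p p e: 1 tree
p p p p p e: 1 tree
p p p p p p e: 1 tree

p p p e e e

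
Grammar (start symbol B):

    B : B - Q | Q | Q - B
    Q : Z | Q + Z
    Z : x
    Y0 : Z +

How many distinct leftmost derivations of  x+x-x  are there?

2

Parse trees for x+x-x:
  [B [B [Q [Q [Z x]] + [Z x]]] - [Q [Z x]]]
  [B [Q [Q [Z x]] + [Z x]] - [B [Q [Z x]]]]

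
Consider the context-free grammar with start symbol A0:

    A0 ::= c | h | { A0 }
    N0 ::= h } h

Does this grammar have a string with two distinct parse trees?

Only A0 is reachable from A0; ignoring the rest: Each string is a nest of matched brackets around a single atom. An opening bracket forces the recursive rule; an atom forces the base rule.

Unambiguous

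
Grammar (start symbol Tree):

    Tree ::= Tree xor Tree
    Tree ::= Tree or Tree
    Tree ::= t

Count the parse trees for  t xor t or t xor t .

5

Parse trees for t xor t or t xor t:
  [Tree [Tree t] xor [Tree [Tree [Tree t] or [Tree t]] xor [Tree t]]]
  [Tree [Tree t] xor [Tree [Tree t] or [Tree [Tree t] xor [Tree t]]]]
  [Tree [Tree [Tree t] xor [Tree [Tree t] or [Tree t]]] xor [Tree t]]
  [Tree [Tree [Tree [Tree t] xor [Tree t]] or [Tree t]] xor [Tree t]]
  [Tree [Tree [Tree t] xor [Tree t]] or [Tree [Tree t] xor [Tree t]]]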